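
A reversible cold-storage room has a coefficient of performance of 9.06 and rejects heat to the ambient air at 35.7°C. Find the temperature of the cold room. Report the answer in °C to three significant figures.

5.00 °C

For a Carnot refrigerator COP_R = T_C/(T_H − T_C), so T_C = COP·T_H/(1 + COP).
With T_H = 308.85 K, T_C = 9.06 × 308.85/10.06 = 278.15 K.
Converting, 278.15 K = 5.00°C.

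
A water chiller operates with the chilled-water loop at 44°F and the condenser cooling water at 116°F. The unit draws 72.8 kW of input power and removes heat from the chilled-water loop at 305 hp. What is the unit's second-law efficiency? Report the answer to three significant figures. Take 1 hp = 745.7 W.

0.447

Converting, Q̇_C = 305.0 hp = 227.4 kW, so COP_actual = Q̇_C/Ẇ = 227.4/72.80 = 3.124.
In absolute terms T_C = 279.82 K and T_H = 319.82 K, so ΔT = 40.00 K.
COP_Carnot = T_C/ΔT = 279.82/40.00 = 6.995.
η_II = COP_actual/COP_Carnot = 3.124/6.995 = 0.4466.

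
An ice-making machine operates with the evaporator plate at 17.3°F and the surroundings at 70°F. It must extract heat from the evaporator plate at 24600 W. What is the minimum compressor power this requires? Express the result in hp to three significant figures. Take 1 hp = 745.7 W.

In absolute terms T_C = 264.98 K and T_H = 294.26 K, so ΔT = 29.28 K.
COP_Carnot = T_C/ΔT = 264.98/29.28 = 9.051.
Ẇ_min = Q̇/COP_Carnot = 24600/9.051 = 2718 W = 3.645 hp.

3.64 hp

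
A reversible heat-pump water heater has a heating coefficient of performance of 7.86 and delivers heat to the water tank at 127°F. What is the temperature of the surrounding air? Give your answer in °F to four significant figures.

52.36 °F

COP_HP = T_H/(T_H − T_C) gives T_H − T_C = T_H/COP.
With T_H = 325.93 K, T_C = 325.93 × (1 − 1/7.86) = 284.46 K.
Converting, 284.46 K = 52.36°F.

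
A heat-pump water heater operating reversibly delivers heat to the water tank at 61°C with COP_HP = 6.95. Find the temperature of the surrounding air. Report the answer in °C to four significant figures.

12.92 °C

COP_HP = T_H/(T_H − T_C) gives T_H − T_C = T_H/COP.
With T_H = 334.15 K, T_C = 334.15 × (1 − 1/6.95) = 286.07 K.
Converting, 286.07 K = 12.92°C.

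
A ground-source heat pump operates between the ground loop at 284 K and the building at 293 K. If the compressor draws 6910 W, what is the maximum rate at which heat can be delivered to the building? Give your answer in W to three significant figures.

225000 W

The reservoir spacing is ΔT = 293 − 284 = 9.000 K.
COP_Carnot = T_H/ΔT = 293.00/9.000 = 32.56.
Q̇_max = COP_Carnot × Ẇ = 32.56 × 6910 W = 225000 W.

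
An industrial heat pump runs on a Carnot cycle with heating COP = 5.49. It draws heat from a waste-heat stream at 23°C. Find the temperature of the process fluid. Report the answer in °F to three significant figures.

COP_HP = T_H/(T_H − T_C) rearranges to T_H = COP·T_C/(COP − 1).
With T_C = 296.15 K, T_H = 5.49 × 296.15/4.490 = 362.11 K.
Converting, 362.11 K = 192.12°F.

192 °F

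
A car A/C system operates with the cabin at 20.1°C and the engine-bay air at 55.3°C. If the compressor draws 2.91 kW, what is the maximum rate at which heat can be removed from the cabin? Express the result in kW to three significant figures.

24.2 kW

In absolute terms T_C = 293.25 K and T_H = 328.45 K, so ΔT = 35.20 K.
COP_Carnot = T_C/ΔT = 293.25/35.20 = 8.331.
Q̇_max = COP_Carnot × Ẇ = 8.331 × 2.910 kW = 24.24 kW.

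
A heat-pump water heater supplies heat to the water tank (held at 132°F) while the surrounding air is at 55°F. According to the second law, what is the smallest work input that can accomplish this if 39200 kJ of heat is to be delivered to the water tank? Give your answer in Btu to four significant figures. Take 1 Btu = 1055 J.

4836 Btu

In absolute terms T_C = 285.93 K and T_H = 328.71 K, so ΔT = 42.78 K.
The reversible limit is COP_HP = T_H/ΔT = 7.684, so W_min = Q_H/COP = Q_H·ΔT/T_H.
W_min = 39200 × 42.78/328.71 = 5101 kJ = 4836 Btu.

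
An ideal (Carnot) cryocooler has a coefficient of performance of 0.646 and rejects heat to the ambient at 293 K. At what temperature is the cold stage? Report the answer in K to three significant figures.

115 K

For a Carnot refrigerator COP_R = T_C/(T_H − T_C), so T_C = COP·T_H/(1 + COP).
With T_H = 293.00 K, T_C = 0.646 × 293.00/1.646 = 114.99 K.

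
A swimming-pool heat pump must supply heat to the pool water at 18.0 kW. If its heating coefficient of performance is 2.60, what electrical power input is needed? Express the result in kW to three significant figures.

Ẇ = Q̇_H/COP_HP = 18.00/2.60 = 6.923 kW.

6.92 kW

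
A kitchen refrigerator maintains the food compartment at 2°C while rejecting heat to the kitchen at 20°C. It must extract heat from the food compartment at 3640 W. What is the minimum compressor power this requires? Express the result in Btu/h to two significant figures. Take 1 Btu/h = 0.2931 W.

In absolute terms T_C = 275.15 K and T_H = 293.15 K, so ΔT = 18.00 K.
COP_Carnot = T_C/ΔT = 275.15/18.00 = 15.29.
Ẇ_min = Q̇/COP_Carnot = 3640/15.29 = 238.1 W = 812.4 Btu/h.

810 Btu/h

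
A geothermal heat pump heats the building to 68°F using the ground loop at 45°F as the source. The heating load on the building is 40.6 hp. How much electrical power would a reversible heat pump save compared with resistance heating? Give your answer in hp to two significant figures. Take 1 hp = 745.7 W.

In absolute terms T_C = 280.37 K and T_H = 293.15 K, so ΔT = 12.78 K.
COP_Carnot = T_H/ΔT = 293.15/12.78 = 22.94.
Resistance heating needs Ẇ_res = Q̇_H = 40.60 hp; the reversible heat pump needs only Ẇ_hp = Q̇_H/COP = 1.770 hp.
Saving = 40.60 − 1.770 = 38.83 hp.

39 hp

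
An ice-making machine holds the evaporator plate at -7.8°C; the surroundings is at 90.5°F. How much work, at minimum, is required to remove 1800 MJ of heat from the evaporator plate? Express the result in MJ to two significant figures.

270 MJ

In absolute terms T_C = 265.35 K and T_H = 305.65 K, so ΔT = 40.30 K.
The reversible limit is COP_R = T_C/ΔT = 6.584, so W_min = Q_C/COP = Q_C·ΔT/T_C.
W_min = 1800 × 40.30/265.35 = 273.4 MJ.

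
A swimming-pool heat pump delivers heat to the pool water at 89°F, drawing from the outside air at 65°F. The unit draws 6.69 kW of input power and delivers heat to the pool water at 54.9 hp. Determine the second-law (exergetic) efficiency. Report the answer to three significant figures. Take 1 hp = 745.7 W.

Converting, Q̇_H = 54.90 hp = 40.94 kW, so COP_actual = Q̇_H/Ẇ = 40.94/6.690 = 6.119.
In absolute terms T_C = 291.48 K and T_H = 304.82 K, so ΔT = 13.33 K.
COP_Carnot = T_H/ΔT = 304.82/13.33 = 22.86.
η_II = COP_actual/COP_Carnot = 6.119/22.86 = 0.2677.

0.268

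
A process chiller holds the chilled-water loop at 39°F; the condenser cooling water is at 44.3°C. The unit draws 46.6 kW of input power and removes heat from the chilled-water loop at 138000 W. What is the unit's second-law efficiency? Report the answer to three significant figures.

Converting, Q̇_C = 138000 W = 138.0 kW, so COP_actual = Q̇_C/Ẇ = 138.0/46.60 = 2.961.
In absolute terms T_C = 277.04 K and T_H = 317.45 K, so ΔT = 40.41 K.
COP_Carnot = T_C/ΔT = 277.04/40.41 = 6.856.
η_II = COP_actual/COP_Carnot = 2.961/6.856 = 0.4320.

0.432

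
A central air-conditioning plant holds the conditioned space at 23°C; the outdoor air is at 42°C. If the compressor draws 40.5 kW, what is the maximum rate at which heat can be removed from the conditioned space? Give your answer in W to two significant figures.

630000 W

In absolute terms T_C = 296.15 K and T_H = 315.15 K, so ΔT = 19.00 K.
COP_Carnot = T_C/ΔT = 296.15/19.00 = 15.59.
Q̇_max = COP_Carnot × Ẇ = 15.59 × 40.50 kW = 631.3 kW = 631300 W.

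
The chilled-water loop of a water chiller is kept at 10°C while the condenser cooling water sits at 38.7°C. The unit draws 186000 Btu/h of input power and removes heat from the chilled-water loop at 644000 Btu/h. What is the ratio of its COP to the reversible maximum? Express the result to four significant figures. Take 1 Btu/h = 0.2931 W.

COP_actual = Q̇_C/Ẇ = 644000/186000 = 3.462.
In absolute terms T_C = 283.15 K and T_H = 311.85 K, so ΔT = 28.70 K.
COP_Carnot = T_C/ΔT = 283.15/28.70 = 9.866.
η_II = COP_actual/COP_Carnot = 3.462/9.866 = 0.3509.

0.3509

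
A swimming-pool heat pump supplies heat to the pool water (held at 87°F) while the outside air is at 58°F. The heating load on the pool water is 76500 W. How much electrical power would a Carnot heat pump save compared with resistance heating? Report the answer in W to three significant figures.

72400 W

In absolute terms T_C = 287.59 K and T_H = 303.71 K, so ΔT = 16.11 K.
COP_Carnot = T_H/ΔT = 303.71/16.11 = 18.85.
Resistance heating needs Ẇ_res = Q̇_H = 76500 W; the reversible heat pump needs only Ẇ_hp = Q̇_H/COP = 4058 W.
Saving = 76500 − 4058 = 72440 W.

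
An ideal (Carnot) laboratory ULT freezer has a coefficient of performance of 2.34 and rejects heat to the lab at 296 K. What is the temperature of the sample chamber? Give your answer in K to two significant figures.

210 K

For a Carnot refrigerator COP_R = T_C/(T_H − T_C), so T_C = COP·T_H/(1 + COP).
With T_H = 296.00 K, T_C = 2.34 × 296.00/3.340 = 207.38 K.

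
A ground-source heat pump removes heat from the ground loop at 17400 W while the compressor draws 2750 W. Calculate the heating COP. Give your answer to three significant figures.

The first law gives Q̇_H = Q̇_C + Ẇ, so the three rates are Q̇_C = 17400, Q̇_H = 20150, Ẇ = 2750 W.
COP_HP = Q̇_H/Ẇ = 20150/2750 = 7.327.

7.33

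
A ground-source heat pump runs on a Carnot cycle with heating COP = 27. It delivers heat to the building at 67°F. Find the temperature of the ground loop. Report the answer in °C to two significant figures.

8.6 °C

COP_HP = T_H/(T_H − T_C) gives T_H − T_C = T_H/COP.
With T_H = 292.59 K, T_C = 292.59 × (1 − 1/27) = 281.76 K.
Converting, 281.76 K = 8.61°C.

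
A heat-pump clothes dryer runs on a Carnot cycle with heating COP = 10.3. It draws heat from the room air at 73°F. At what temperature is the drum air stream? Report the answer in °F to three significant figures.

COP_HP = T_H/(T_H − T_C) rearranges to T_H = COP·T_C/(COP − 1).
With T_C = 295.93 K, T_H = 10.3 × 295.93/9.300 = 327.75 K.
Converting, 327.75 K = 130.28°F.

130 °F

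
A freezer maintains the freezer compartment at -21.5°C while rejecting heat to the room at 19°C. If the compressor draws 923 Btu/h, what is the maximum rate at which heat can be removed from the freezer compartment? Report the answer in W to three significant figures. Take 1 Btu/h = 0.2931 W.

In absolute terms T_C = 251.65 K and T_H = 292.15 K, so ΔT = 40.50 K.
COP_Carnot = T_C/ΔT = 251.65/40.50 = 6.214.
Q̇_max = COP_Carnot × Ẇ = 6.214 × 923.0 Btu/h = 5735 Btu/h = 1681 W.

1680 W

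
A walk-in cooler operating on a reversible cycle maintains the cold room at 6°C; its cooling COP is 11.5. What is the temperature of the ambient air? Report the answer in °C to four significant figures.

COP_R = T_C/(T_H − T_C) gives T_H − T_C = T_C/COP.
With T_C = 279.15 K, T_H = 279.15 × (1 + 1/11.5) = 303.42 K.
Converting, 303.42 K = 30.27°C.

30.27 °C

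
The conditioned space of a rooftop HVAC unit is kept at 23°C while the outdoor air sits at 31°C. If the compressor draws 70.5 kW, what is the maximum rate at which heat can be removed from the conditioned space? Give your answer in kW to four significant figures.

In absolute terms T_C = 296.15 K and T_H = 304.15 K, so ΔT = 8.000 K.
COP_Carnot = T_C/ΔT = 296.15/8.000 = 37.02.
Q̇_max = COP_Carnot × Ẇ = 37.02 × 70.50 kW = 2610 kW.

2610 kW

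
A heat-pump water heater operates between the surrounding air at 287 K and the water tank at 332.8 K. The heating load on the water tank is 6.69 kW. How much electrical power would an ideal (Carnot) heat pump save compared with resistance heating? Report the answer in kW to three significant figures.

The reservoir spacing is ΔT = 332.8 − 287 = 45.80 K.
COP_Carnot = T_H/ΔT = 332.80/45.80 = 7.266.
Resistance heating needs Ẇ_res = Q̇_H = 6.690 kW; the reversible heat pump needs only Ẇ_hp = Q̇_H/COP = 0.9207 kW.
Saving = 6.690 − 0.9207 = 5.769 kW.

5.77 kW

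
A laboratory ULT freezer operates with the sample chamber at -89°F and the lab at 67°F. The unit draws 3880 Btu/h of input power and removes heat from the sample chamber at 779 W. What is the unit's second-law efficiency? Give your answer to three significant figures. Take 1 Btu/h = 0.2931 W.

0.288

Converting, Q̇_C = 779.0 W = 2658 Btu/h, so COP_actual = Q̇_C/Ẇ = 2658/3880 = 0.6850.
In absolute terms T_C = 205.93 K and T_H = 292.59 K, so ΔT = 86.67 K.
COP_Carnot = T_C/ΔT = 205.93/86.67 = 2.376.
η_II = COP_actual/COP_Carnot = 0.6850/2.376 = 0.2883.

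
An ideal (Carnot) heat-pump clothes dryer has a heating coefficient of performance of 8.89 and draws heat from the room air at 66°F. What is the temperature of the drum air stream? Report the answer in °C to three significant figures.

55.9 °C

COP_HP = T_H/(T_H − T_C) rearranges to T_H = COP·T_C/(COP − 1).
With T_C = 292.04 K, T_H = 8.89 × 292.04/7.890 = 329.05 K.
Converting, 329.05 K = 55.90°C.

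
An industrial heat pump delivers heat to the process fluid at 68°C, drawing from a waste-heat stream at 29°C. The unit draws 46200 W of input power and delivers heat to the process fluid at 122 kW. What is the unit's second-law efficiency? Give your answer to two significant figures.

0.30

Converting, Q̇_H = 122.0 kW = 122000 W, so COP_actual = Q̇_H/Ẇ = 122000/46200 = 2.641.
In absolute terms T_C = 302.15 K and T_H = 341.15 K, so ΔT = 39.00 K.
COP_Carnot = T_H/ΔT = 341.15/39.00 = 8.747.
η_II = COP_actual/COP_Carnot = 2.641/8.747 = 0.3019.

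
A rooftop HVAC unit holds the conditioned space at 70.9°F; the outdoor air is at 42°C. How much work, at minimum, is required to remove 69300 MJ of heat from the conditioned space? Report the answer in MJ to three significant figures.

In absolute terms T_C = 294.76 K and T_H = 315.15 K, so ΔT = 20.39 K.
The reversible limit is COP_R = T_C/ΔT = 14.46, so W_min = Q_C/COP = Q_C·ΔT/T_C.
W_min = 69300 × 20.39/294.76 = 4794 MJ.

4790 MJ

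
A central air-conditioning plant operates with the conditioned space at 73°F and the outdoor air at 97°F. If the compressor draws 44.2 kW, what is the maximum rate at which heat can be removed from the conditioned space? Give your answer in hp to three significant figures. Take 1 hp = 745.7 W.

1320 hp

In absolute terms T_C = 295.93 K and T_H = 309.26 K, so ΔT = 13.33 K.
COP_Carnot = T_C/ΔT = 295.93/13.33 = 22.19.
Q̇_max = COP_Carnot × Ẇ = 22.19 × 44.20 kW = 981.0 kW = 1316 hp.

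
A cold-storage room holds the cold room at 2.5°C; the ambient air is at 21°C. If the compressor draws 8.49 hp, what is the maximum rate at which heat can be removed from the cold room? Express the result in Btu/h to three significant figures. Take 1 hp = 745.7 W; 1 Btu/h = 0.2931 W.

In absolute terms T_C = 275.65 K and T_H = 294.15 K, so ΔT = 18.50 K.
COP_Carnot = T_C/ΔT = 275.65/18.50 = 14.90.
Q̇_max = COP_Carnot × Ẇ = 14.90 × 8.490 hp = 126.5 hp = 321800 Btu/h.

322000 Btu/h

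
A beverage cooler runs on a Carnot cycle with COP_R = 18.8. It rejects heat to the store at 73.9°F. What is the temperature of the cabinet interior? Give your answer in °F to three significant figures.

47.0 °F

For a Carnot refrigerator COP_R = T_C/(T_H − T_C), so T_C = COP·T_H/(1 + COP).
With T_H = 296.43 K, T_C = 18.8 × 296.43/19.80 = 281.46 K.
Converting, 281.46 K = 46.95°F.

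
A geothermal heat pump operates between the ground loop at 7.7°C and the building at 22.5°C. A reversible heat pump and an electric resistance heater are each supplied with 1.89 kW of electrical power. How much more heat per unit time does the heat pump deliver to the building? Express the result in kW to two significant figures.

36 kW

In absolute terms T_C = 280.85 K and T_H = 295.65 K, so ΔT = 14.80 K.
COP_Carnot = T_H/ΔT = 295.65/14.80 = 19.98.
The heat pump delivers Q̇_H = COP × Ẇ = 37.76 kW; the resistance heater delivers Ẇ = 1.890 kW.
Extra = (COP − 1)·Ẇ = 35.87 kW.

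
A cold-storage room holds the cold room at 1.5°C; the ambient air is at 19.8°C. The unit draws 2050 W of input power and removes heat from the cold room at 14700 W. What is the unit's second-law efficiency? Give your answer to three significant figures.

COP_actual = Q̇_C/Ẇ = 14700/2050 = 7.171.
In absolute terms T_C = 274.65 K and T_H = 292.95 K, so ΔT = 18.30 K.
COP_Carnot = T_C/ΔT = 274.65/18.30 = 15.01.
η_II = COP_actual/COP_Carnot = 7.171/15.01 = 0.4778.

0.478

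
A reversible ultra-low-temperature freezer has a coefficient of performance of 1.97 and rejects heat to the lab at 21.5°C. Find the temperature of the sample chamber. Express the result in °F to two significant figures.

For a Carnot refrigerator COP_R = T_C/(T_H − T_C), so T_C = COP·T_H/(1 + COP).
With T_H = 294.65 K, T_C = 1.97 × 294.65/2.970 = 195.44 K.
Converting, 195.44 K = -107.88°F.

-110 °F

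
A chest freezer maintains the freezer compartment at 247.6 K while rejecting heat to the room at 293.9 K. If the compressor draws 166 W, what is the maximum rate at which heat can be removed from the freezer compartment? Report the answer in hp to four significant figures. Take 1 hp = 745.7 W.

The reservoir spacing is ΔT = 293.9 − 247.6 = 46.30 K.
COP_Carnot = T_C/ΔT = 247.60/46.30 = 5.348.
Q̇_max = COP_Carnot × Ẇ = 5.348 × 166.0 W = 887.7 W = 1.190 hp.

1.190 hp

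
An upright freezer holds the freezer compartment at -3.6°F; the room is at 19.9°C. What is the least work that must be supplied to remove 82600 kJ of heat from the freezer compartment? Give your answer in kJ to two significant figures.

13000 kJ

In absolute terms T_C = 253.37 K and T_H = 293.05 K, so ΔT = 39.68 K.
The reversible limit is COP_R = T_C/ΔT = 6.386, so W_min = Q_C/COP = Q_C·ΔT/T_C.
W_min = 82600 × 39.68/253.37 = 12940 kJ.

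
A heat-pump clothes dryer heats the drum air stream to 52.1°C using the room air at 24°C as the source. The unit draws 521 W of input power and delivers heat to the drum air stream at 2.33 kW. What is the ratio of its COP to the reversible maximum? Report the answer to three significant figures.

0.386

Converting, Q̇_H = 2.330 kW = 2330 W, so COP_actual = Q̇_H/Ẇ = 2330/521.0 = 4.472.
In absolute terms T_C = 297.15 K and T_H = 325.25 K, so ΔT = 28.10 K.
COP_Carnot = T_H/ΔT = 325.25/28.10 = 11.57.
η_II = COP_actual/COP_Carnot = 4.472/11.57 = 0.3864.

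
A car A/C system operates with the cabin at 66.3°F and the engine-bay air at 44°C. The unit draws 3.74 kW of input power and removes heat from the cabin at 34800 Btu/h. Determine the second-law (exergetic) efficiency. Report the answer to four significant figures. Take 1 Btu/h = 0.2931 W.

0.2328

Converting, Q̇_C = 34800 Btu/h = 10.20 kW, so COP_actual = Q̇_C/Ẇ = 10.20/3.740 = 2.727.
In absolute terms T_C = 292.21 K and T_H = 317.15 K, so ΔT = 24.94 K.
COP_Carnot = T_C/ΔT = 292.21/24.94 = 11.71.
η_II = COP_actual/COP_Carnot = 2.727/11.71 = 0.2328.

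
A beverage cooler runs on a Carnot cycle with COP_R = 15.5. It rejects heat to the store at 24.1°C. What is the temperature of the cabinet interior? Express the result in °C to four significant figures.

For a Carnot refrigerator COP_R = T_C/(T_H − T_C), so T_C = COP·T_H/(1 + COP).
With T_H = 297.25 K, T_C = 15.5 × 297.25/16.50 = 279.23 K.
Converting, 279.23 K = 6.08°C.

6.085 °C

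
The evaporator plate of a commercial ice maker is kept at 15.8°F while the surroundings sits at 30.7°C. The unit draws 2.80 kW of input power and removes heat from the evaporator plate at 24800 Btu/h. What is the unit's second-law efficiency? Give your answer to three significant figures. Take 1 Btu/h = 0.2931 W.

Converting, Q̇_C = 24800 Btu/h = 7.269 kW, so COP_actual = Q̇_C/Ẇ = 7.269/2.800 = 2.596.
In absolute terms T_C = 264.15 K and T_H = 303.85 K, so ΔT = 39.70 K.
COP_Carnot = T_C/ΔT = 264.15/39.70 = 6.654.
η_II = COP_actual/COP_Carnot = 2.596/6.654 = 0.3902.

0.390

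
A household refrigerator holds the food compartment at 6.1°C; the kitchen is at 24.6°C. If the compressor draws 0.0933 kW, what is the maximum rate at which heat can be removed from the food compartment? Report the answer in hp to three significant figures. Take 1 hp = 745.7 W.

In absolute terms T_C = 279.25 K and T_H = 297.75 K, so ΔT = 18.50 K.
COP_Carnot = T_C/ΔT = 279.25/18.50 = 15.09.
Q̇_max = COP_Carnot × Ẇ = 15.09 × 0.09330 kW = 1.408 kW = 1.889 hp.

1.89 hp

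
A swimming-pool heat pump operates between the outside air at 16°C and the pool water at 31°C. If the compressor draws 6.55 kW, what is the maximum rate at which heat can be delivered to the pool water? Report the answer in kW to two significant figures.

130 kW

In absolute terms T_C = 289.15 K and T_H = 304.15 K, so ΔT = 15.00 K.
COP_Carnot = T_H/ΔT = 304.15/15.00 = 20.28.
Q̇_max = COP_Carnot × Ẇ = 20.28 × 6.550 kW = 132.8 kW.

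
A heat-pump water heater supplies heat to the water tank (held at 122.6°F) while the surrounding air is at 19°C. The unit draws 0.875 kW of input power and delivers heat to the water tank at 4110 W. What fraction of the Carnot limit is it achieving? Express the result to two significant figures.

0.45

Converting, Q̇_H = 4110 W = 4.110 kW, so COP_actual = Q̇_H/Ẇ = 4.110/0.8750 = 4.697.
In absolute terms T_C = 292.15 K and T_H = 323.48 K, so ΔT = 31.33 K.
COP_Carnot = T_H/ΔT = 323.48/31.33 = 10.32.
η_II = COP_actual/COP_Carnot = 4.697/10.32 = 0.4550.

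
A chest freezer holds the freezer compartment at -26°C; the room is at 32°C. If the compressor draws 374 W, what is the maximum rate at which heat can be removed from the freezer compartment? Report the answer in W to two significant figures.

1600 W

In absolute terms T_C = 247.15 K and T_H = 305.15 K, so ΔT = 58.00 K.
COP_Carnot = T_C/ΔT = 247.15/58.00 = 4.261.
Q̇_max = COP_Carnot × Ẇ = 4.261 × 374.0 W = 1594 W.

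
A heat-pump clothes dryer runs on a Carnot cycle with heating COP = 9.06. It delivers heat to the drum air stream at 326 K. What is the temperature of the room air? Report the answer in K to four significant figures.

290.0 K

COP_HP = T_H/(T_H − T_C) gives T_H − T_C = T_H/COP.
With T_H = 326.00 K, T_C = 326.00 × (1 − 1/9.06) = 290.02 K.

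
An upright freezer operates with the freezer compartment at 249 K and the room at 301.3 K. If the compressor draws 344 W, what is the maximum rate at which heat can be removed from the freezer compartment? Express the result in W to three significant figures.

The reservoir spacing is ΔT = 301.3 − 249 = 52.30 K.
COP_Carnot = T_C/ΔT = 249.00/52.30 = 4.761.
Q̇_max = COP_Carnot × Ẇ = 4.761 × 344.0 W = 1638 W.

1640 W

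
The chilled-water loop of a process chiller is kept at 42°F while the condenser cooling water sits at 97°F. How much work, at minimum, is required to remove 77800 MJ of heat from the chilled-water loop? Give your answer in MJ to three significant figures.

8530 MJ

In absolute terms T_C = 278.71 K and T_H = 309.26 K, so ΔT = 30.56 K.
The reversible limit is COP_R = T_C/ΔT = 9.121, so W_min = Q_C/COP = Q_C·ΔT/T_C.
W_min = 77800 × 30.56/278.71 = 8530 MJ.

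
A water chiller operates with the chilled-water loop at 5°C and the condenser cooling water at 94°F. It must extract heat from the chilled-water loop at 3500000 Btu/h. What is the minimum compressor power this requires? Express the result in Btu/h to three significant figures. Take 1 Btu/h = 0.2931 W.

371000 Btu/h

In absolute terms T_C = 278.15 K and T_H = 307.59 K, so ΔT = 29.44 K.
COP_Carnot = T_C/ΔT = 278.15/29.44 = 9.447.
Ẇ_min = Q̇/COP_Carnot = 3500000/9.447 = 370500 Btu/h.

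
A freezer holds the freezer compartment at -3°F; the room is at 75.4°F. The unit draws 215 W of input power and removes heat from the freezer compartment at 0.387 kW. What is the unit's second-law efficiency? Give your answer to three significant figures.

Converting, Q̇_C = 0.3870 kW = 387.0 W, so COP_actual = Q̇_C/Ẇ = 387.0/215.0 = 1.800.
In absolute terms T_C = 253.71 K and T_H = 297.26 K, so ΔT = 43.56 K.
COP_Carnot = T_C/ΔT = 253.71/43.56 = 5.825.
η_II = COP_actual/COP_Carnot = 1.800/5.825 = 0.3090.

0.309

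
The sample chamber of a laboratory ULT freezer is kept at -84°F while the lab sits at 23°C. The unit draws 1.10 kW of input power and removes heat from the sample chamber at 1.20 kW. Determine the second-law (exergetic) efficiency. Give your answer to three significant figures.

0.457

COP_actual = Q̇_C/Ẇ = 1.200/1.100 = 1.091.
In absolute terms T_C = 208.71 K and T_H = 296.15 K, so ΔT = 87.44 K.
COP_Carnot = T_C/ΔT = 208.71/87.44 = 2.387.
η_II = COP_actual/COP_Carnot = 1.091/2.387 = 0.4571.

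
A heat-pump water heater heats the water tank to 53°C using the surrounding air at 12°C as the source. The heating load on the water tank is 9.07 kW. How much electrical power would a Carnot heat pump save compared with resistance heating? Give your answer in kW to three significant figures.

7.93 kW

In absolute terms T_C = 285.15 K and T_H = 326.15 K, so ΔT = 41.00 K.
COP_Carnot = T_H/ΔT = 326.15/41.00 = 7.955.
Resistance heating needs Ẇ_res = Q̇_H = 9.070 kW; the reversible heat pump needs only Ẇ_hp = Q̇_H/COP = 1.140 kW.
Saving = 9.070 − 1.140 = 7.930 kW.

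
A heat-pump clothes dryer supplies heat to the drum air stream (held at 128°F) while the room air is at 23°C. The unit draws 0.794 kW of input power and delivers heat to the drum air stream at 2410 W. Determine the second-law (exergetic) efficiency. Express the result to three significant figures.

Converting, Q̇_H = 2410 W = 2.410 kW, so COP_actual = Q̇_H/Ẇ = 2.410/0.7940 = 3.035.
In absolute terms T_C = 296.15 K and T_H = 326.48 K, so ΔT = 30.33 K.
COP_Carnot = T_H/ΔT = 326.48/30.33 = 10.76.
η_II = COP_actual/COP_Carnot = 3.035/10.76 = 0.2820.

0.282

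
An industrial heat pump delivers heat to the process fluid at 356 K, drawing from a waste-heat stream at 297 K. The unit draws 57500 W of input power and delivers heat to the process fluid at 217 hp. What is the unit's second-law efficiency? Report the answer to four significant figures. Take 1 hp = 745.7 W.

0.4664

Converting, Q̇_H = 217.0 hp = 161800 W, so COP_actual = Q̇_H/Ẇ = 161800/57500 = 2.814.
The reservoir spacing is ΔT = 356 − 297 = 59.00 K.
COP_Carnot = T_H/ΔT = 356.00/59.00 = 6.034.
η_II = COP_actual/COP_Carnot = 2.814/6.034 = 0.4664.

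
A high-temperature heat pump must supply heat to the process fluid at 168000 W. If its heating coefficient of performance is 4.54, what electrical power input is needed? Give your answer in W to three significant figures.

Ẇ = Q̇_H/COP_HP = 168000/4.54 = 37000 W.

37000 W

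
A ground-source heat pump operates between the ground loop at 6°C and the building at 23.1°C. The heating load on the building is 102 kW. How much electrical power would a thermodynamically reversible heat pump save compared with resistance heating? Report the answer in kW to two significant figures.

96 kW

In absolute terms T_C = 279.15 K and T_H = 296.25 K, so ΔT = 17.10 K.
COP_Carnot = T_H/ΔT = 296.25/17.10 = 17.32.
Resistance heating needs Ẇ_res = Q̇_H = 102.0 kW; the reversible heat pump needs only Ẇ_hp = Q̇_H/COP = 5.888 kW.
Saving = 102.0 − 5.888 = 96.11 kW.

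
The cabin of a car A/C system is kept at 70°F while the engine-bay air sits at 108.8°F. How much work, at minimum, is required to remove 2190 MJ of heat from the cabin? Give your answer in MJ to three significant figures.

In absolute terms T_C = 294.26 K and T_H = 315.82 K, so ΔT = 21.56 K.
The reversible limit is COP_R = T_C/ΔT = 13.65, so W_min = Q_C/COP = Q_C·ΔT/T_C.
W_min = 2190 × 21.56/294.26 = 160.4 MJ.

160 MJ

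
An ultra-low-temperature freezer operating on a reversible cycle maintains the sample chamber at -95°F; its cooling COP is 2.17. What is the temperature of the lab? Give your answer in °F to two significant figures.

73 °F

COP_R = T_C/(T_H − T_C) gives T_H − T_C = T_C/COP.
With T_C = 202.59 K, T_H = 202.59 × (1 + 1/2.17) = 295.96 K.
Converting, 295.96 K = 73.05°F.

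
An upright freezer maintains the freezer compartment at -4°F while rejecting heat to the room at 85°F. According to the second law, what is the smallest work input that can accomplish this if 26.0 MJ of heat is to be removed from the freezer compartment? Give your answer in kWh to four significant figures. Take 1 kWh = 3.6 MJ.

1.411 kWh

In absolute terms T_C = 253.15 K and T_H = 302.59 K, so ΔT = 49.44 K.
The reversible limit is COP_R = T_C/ΔT = 5.120, so W_min = Q_C/COP = Q_C·ΔT/T_C.
W_min = 26.00 × 49.44/253.15 = 5.078 MJ = 1.411 kWh.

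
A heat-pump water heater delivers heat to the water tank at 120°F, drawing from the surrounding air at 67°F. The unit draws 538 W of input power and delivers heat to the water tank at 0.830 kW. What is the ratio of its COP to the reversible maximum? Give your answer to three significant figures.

Converting, Q̇_H = 0.8300 kW = 830.0 W, so COP_actual = Q̇_H/Ẇ = 830.0/538.0 = 1.543.
In absolute terms T_C = 292.59 K and T_H = 322.04 K, so ΔT = 29.44 K.
COP_Carnot = T_H/ΔT = 322.04/29.44 = 10.94.
η_II = COP_actual/COP_Carnot = 1.543/10.94 = 0.1411.

0.141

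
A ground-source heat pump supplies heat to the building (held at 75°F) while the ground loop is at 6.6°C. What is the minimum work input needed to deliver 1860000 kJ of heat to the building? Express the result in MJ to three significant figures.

108 MJ

In absolute terms T_C = 279.75 K and T_H = 297.04 K, so ΔT = 17.29 K.
The reversible limit is COP_HP = T_H/ΔT = 17.18, so W_min = Q_H/COP = Q_H·ΔT/T_H.
W_min = 1860000 × 17.29/297.04 = 108300 kJ = 108.3 MJ.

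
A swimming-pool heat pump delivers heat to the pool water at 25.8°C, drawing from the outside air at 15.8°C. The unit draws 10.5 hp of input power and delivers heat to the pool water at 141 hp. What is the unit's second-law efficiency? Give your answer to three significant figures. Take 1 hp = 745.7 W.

0.449

COP_actual = Q̇_H/Ẇ = 141.0/10.50 = 13.43.
In absolute terms T_C = 288.95 K and T_H = 298.95 K, so ΔT = 10.00 K.
COP_Carnot = T_H/ΔT = 298.95/10.00 = 29.90.
η_II = COP_actual/COP_Carnot = 13.43/29.90 = 0.4492.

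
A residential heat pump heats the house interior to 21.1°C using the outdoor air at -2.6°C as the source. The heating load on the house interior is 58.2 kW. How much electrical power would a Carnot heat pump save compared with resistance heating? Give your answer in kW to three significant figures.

In absolute terms T_C = 270.55 K and T_H = 294.25 K, so ΔT = 23.70 K.
COP_Carnot = T_H/ΔT = 294.25/23.70 = 12.42.
Resistance heating needs Ẇ_res = Q̇_H = 58.20 kW; the reversible heat pump needs only Ẇ_hp = Q̇_H/COP = 4.688 kW.
Saving = 58.20 − 4.688 = 53.51 kW.

53.5 kW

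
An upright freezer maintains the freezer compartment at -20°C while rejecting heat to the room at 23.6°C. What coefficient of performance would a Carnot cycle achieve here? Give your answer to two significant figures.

In absolute terms T_C = 253.15 K and T_H = 296.75 K, so ΔT = 43.60 K.
For a reversible cycle, COP_Carnot = T_C/ΔT = 253.15/43.60 = 5.806.

5.8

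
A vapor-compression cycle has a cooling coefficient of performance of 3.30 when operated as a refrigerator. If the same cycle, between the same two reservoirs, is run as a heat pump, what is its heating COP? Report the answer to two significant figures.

4.3

The first law on one cycle gives Q_H = Q_C + W, so Q_H/W = Q_C/W + 1.
COP_HP = COP_R + 1 = 3.30 + 1 = 4.30.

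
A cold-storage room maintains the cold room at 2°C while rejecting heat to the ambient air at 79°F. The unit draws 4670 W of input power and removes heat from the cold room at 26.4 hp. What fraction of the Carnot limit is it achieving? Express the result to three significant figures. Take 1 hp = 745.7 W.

0.369

Converting, Q̇_C = 26.40 hp = 19690 W, so COP_actual = Q̇_C/Ẇ = 19690/4670 = 4.216.
In absolute terms T_C = 275.15 K and T_H = 299.26 K, so ΔT = 24.11 K.
COP_Carnot = T_C/ΔT = 275.15/24.11 = 11.41.
η_II = COP_actual/COP_Carnot = 4.216/11.41 = 0.3694.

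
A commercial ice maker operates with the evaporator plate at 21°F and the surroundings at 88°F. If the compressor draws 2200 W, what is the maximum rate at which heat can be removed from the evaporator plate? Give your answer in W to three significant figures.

15800 W

In absolute terms T_C = 267.04 K and T_H = 304.26 K, so ΔT = 37.22 K.
COP_Carnot = T_C/ΔT = 267.04/37.22 = 7.174.
Q̇_max = COP_Carnot × Ẇ = 7.174 × 2200 W = 15780 W.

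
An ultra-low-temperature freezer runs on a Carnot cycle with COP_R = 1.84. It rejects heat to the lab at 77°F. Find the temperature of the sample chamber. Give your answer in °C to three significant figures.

-80.0 °C

For a Carnot refrigerator COP_R = T_C/(T_H − T_C), so T_C = COP·T_H/(1 + COP).
With T_H = 298.15 K, T_C = 1.84 × 298.15/2.840 = 193.17 K.
Converting, 193.17 K = -79.98°C.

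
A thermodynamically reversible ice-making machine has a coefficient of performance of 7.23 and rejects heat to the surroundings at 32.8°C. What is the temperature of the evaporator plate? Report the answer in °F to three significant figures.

For a Carnot refrigerator COP_R = T_C/(T_H − T_C), so T_C = COP·T_H/(1 + COP).
With T_H = 305.95 K, T_C = 7.23 × 305.95/8.230 = 268.78 K.
Converting, 268.78 K = 24.13°F.

24.1 °F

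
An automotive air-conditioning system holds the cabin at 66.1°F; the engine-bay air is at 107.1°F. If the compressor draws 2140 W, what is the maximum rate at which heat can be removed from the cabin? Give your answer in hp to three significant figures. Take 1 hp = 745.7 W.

In absolute terms T_C = 292.09 K and T_H = 314.87 K, so ΔT = 22.78 K.
COP_Carnot = T_C/ΔT = 292.09/22.78 = 12.82.
Q̇_max = COP_Carnot × Ẇ = 12.82 × 2140 W = 27440 W = 36.80 hp.

36.8 hp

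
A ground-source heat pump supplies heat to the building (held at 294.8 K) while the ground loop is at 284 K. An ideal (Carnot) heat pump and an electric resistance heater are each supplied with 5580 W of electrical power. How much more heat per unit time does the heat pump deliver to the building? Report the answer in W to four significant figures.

The reservoir spacing is ΔT = 294.8 − 284 = 10.80 K.
COP_Carnot = T_H/ΔT = 294.80/10.80 = 27.30.
The heat pump delivers Q̇_H = COP × Ẇ = 152300 W; the resistance heater delivers Ẇ = 5580 W.
Extra = (COP − 1)·Ẇ = 146700 W.

146700 W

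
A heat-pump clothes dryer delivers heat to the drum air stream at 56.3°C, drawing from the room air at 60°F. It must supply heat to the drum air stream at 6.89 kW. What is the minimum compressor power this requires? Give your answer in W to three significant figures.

In absolute terms T_C = 288.71 K and T_H = 329.45 K, so ΔT = 40.74 K.
COP_Carnot = T_H/ΔT = 329.45/40.74 = 8.086.
Ẇ_min = Q̇/COP_Carnot = 6.890/8.086 = 0.8521 kW = 852.1 W.

852 W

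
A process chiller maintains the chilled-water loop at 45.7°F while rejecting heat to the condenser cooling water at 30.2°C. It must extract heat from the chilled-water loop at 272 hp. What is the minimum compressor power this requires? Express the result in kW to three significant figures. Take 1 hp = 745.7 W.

16.3 kW

In absolute terms T_C = 280.76 K and T_H = 303.35 K, so ΔT = 22.59 K.
COP_Carnot = T_C/ΔT = 280.76/22.59 = 12.43.
Ẇ_min = Q̇/COP_Carnot = 272.0/12.43 = 21.88 hp = 16.32 kW.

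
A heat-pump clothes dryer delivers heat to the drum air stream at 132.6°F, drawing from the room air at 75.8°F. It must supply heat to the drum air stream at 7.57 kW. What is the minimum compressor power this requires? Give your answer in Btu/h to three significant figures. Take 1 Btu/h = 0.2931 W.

2480 Btu/h

In absolute terms T_C = 297.48 K and T_H = 329.04 K, so ΔT = 31.56 K.
COP_Carnot = T_H/ΔT = 329.04/31.56 = 10.43.
Ẇ_min = Q̇/COP_Carnot = 7.570/10.43 = 0.7260 kW = 2477 Btu/h.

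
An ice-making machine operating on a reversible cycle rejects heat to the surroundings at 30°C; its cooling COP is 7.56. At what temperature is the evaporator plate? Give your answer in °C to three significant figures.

For a Carnot refrigerator COP_R = T_C/(T_H − T_C), so T_C = COP·T_H/(1 + COP).
With T_H = 303.15 K, T_C = 7.56 × 303.15/8.560 = 267.74 K.
Converting, 267.74 K = -5.41°C.

-5.41 °C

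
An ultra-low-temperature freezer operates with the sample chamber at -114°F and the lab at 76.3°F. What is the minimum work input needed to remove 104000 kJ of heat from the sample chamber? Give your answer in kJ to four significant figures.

In absolute terms T_C = 192.04 K and T_H = 297.76 K, so ΔT = 105.7 K.
The reversible limit is COP_R = T_C/ΔT = 1.816, so W_min = Q_C/COP = Q_C·ΔT/T_C.
W_min = 104000 × 105.7/192.04 = 57250 kJ.

57250 kJ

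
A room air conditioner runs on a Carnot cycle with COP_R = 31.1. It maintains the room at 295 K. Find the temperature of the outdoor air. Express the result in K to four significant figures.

COP_R = T_C/(T_H − T_C) gives T_H − T_C = T_C/COP.
With T_C = 295.00 K, T_H = 295.00 × (1 + 1/31.1) = 304.49 K.

304.5 K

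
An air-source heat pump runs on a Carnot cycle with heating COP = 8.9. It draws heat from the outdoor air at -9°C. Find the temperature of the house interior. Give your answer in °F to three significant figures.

COP_HP = T_H/(T_H − T_C) rearranges to T_H = COP·T_C/(COP − 1).
With T_C = 264.15 K, T_H = 8.9 × 264.15/7.900 = 297.59 K.
Converting, 297.59 K = 75.99°F.

76.0 °F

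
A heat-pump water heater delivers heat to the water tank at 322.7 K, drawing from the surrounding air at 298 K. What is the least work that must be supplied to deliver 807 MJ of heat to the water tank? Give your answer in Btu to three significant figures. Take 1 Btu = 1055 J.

The reservoir spacing is ΔT = 322.7 − 298 = 24.70 K.
The reversible limit is COP_HP = T_H/ΔT = 13.06, so W_min = Q_H/COP = Q_H·ΔT/T_H.
W_min = 807.0 × 24.70/322.70 = 61.77 MJ = 58550 Btu.

58500 Btu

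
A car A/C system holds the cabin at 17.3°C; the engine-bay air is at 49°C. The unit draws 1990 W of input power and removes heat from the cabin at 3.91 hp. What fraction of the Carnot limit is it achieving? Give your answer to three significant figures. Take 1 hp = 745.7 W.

Converting, Q̇_C = 3.910 hp = 2916 W, so COP_actual = Q̇_C/Ẇ = 2916/1990 = 1.465.
In absolute terms T_C = 290.45 K and T_H = 322.15 K, so ΔT = 31.70 K.
COP_Carnot = T_C/ΔT = 290.45/31.70 = 9.162.
η_II = COP_actual/COP_Carnot = 1.465/9.162 = 0.1599.

0.160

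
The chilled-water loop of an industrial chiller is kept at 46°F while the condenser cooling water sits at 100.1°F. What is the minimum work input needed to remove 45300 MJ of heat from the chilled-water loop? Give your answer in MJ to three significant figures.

4850 MJ

In absolute terms T_C = 280.93 K and T_H = 310.98 K, so ΔT = 30.06 K.
The reversible limit is COP_R = T_C/ΔT = 9.347, so W_min = Q_C/COP = Q_C·ΔT/T_C.
W_min = 45300 × 30.06/280.93 = 4847 MJ.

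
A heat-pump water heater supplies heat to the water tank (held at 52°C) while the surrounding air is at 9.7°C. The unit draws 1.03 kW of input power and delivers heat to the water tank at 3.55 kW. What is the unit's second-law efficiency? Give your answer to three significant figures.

0.448

COP_actual = Q̇_H/Ẇ = 3.550/1.030 = 3.447.
In absolute terms T_C = 282.85 K and T_H = 325.15 K, so ΔT = 42.30 K.
COP_Carnot = T_H/ΔT = 325.15/42.30 = 7.687.
η_II = COP_actual/COP_Carnot = 3.447/7.687 = 0.4484.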